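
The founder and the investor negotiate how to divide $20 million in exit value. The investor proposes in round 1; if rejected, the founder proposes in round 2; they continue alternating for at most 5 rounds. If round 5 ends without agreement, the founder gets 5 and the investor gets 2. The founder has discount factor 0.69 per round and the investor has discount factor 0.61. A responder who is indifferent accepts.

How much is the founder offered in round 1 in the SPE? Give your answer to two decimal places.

Round 5 (the investor proposes): the founder gets 5 if talks fail, so the investor offers 5 and keeps 15.
Round 4 (the founder proposes): the investor can get 15 next round, worth 0.61 × 15 = 9.15 now, so the founder offers 9.15, keeping 10.85.
Round 3 (the investor proposes): the founder can get 10.85 next round, worth 0.69 × 10.85 = 7.4865 now; the investor offers that and keeps 12.5135.
Round 2 (the founder proposes): the investor can get 12.5135 next round, worth 0.61 × 12.5135 = 7.633235 now, so the founder offers 7.633235, keeping 12.366765.
Round 1 (the investor proposes): the founder can get 12.366765 next round, worth 0.69 × 12.366765 = 8.53306785 now, so the investor offers 8.53306785, keeping 11.46693215.

8.53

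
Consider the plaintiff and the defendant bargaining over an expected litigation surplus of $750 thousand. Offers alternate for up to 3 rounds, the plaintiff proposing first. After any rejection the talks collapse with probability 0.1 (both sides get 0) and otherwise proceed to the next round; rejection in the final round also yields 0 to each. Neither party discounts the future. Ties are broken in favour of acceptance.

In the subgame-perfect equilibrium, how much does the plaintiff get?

Round 3 (the plaintiff proposes): rejection yields 0 for the defendant; the plaintiff offers 0 and keeps 750.
Round 2 (the defendant proposes): rejecting gives the plaintiff an expected 0.9 × 750 = 675. The defendant offers 675 and keeps 750 − 675 = 75.
Round 1 (the plaintiff proposes): rejecting gives the defendant an expected 0.9 × 75 = 67.5, so the plaintiff offers 67.5, keeping 682.5.

682.5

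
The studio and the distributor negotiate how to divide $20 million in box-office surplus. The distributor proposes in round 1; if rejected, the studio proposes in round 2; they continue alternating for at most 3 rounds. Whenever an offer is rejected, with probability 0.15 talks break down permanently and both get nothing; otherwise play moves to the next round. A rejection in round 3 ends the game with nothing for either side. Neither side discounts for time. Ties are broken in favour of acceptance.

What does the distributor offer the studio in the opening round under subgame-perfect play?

2.55

Round 3 (the distributor proposes): the studio will accept anything ≥ 0, so the distributor offers 0 and keeps 20.
Round 2 (the studio proposes): rejecting gives the distributor an expected 0.85 × 20 = 17; the studio offers that and keeps 3.
Round 1 (the distributor proposes): rejecting gives the studio an expected 0.85 × 3 = 2.55, so the distributor offers 2.55, keeping 17.45.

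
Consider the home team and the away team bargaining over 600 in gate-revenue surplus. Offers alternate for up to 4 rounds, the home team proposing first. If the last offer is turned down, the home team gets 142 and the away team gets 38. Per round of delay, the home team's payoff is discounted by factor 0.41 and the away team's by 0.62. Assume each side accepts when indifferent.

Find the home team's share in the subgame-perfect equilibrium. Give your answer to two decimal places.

Round 4 (the away team proposes): the home team gets 142 if talks fail, so the away team offers 142 and keeps 458.
Round 3 (the home team proposes): the away team can get 458 next round, worth 0.62 × 458 = 283.96 now, so the home team offers 283.96, keeping 316.04.
Round 2 (the away team proposes): the home team can get 316.04 next round, worth 0.41 × 316.04 = 129.5764 now, so the away team offers 129.5764, keeping 470.4236.
Round 1 (the home team proposes): the away team can get 470.4236 next round, worth 0.62 × 470.4236 = 291.662632 now, so the home team offers 291.662632, keeping 308.337368.

308.34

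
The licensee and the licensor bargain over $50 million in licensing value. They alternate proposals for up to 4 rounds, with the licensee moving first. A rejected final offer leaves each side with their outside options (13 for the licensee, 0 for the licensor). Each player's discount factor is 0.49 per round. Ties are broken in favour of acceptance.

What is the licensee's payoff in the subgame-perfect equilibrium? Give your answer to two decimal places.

33.15

Round 4 (the licensor proposes): the licensee gets 13 if talks fail, so the licensor offers 13 and keeps 37.
Round 3 (the licensee proposes): the licensor can get 37 next round, worth 0.49 × 37 = 18.13 now. The licensee offers 18.13 and keeps 50 − 18.13 = 31.87.
Round 2 (the licensor proposes): the licensee can get 31.87 next round, worth 0.49 × 31.87 = 15.6163 now, so the licensor offers 15.6163, keeping 34.3837.
Round 1 (the licensee proposes): the licensor can get 34.3837 next round, worth 0.49 × 34.3837 = 16.848013 now, so the licensee offers 16.848013, keeping 33.151987.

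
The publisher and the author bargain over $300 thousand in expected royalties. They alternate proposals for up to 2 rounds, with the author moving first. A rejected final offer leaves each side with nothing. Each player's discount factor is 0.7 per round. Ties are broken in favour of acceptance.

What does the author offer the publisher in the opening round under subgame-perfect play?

Round 2 (the publisher proposes): the author will accept anything ≥ 0, so the publisher offers 0 and keeps 300.
Round 1 (the author proposes): the publisher can get 300 next round, worth 0.7 × 300 = 210 now, so the author offers 210, keeping 90.

210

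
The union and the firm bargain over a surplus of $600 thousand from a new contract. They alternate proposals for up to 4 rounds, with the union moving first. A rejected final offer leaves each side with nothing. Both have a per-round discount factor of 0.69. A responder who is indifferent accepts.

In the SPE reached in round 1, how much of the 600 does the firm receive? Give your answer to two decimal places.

325.45

Solve by backward induction from round 4.
Round 4 (the firm proposes): rejection yields 0 for the union; the firm offers 0 and keeps 600.
Round 3 (the union proposes): the firm can get 600 next round, worth 0.69 × 600 = 414 now. The union offers 414 and keeps 600 − 414 = 186.
Round 2 (the firm proposes): the union can get 186 next round, worth 0.69 × 186 = 128.34 now; the firm offers that and keeps 471.66.
Round 1 (the union proposes): the firm can get 471.66 next round, worth 0.69 × 471.66 = 325.4454 now; the union offers that and keeps 274.5546.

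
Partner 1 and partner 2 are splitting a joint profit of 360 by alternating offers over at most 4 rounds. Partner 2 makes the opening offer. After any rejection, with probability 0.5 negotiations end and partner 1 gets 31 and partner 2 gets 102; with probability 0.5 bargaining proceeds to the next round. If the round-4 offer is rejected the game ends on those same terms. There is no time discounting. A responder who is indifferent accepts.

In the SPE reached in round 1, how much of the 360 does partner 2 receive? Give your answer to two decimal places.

By backward induction:
Round 4 (partner 1 proposes): partner 2 gets 102 if talks fail, so partner 1 offers 102 and keeps 258.
Round 3 (partner 2 proposes): rejecting gives partner 1 an expected 0.5 × 258 + 0.5 × 31 = 144.5, so partner 2 offers 144.5, keeping 215.5.
Round 2 (partner 1 proposes): rejecting gives partner 2 an expected 0.5 × 215.5 + 0.5 × 102 = 158.75; partner 1 offers that and keeps 201.25.
Round 1 (partner 2 proposes): rejecting gives partner 1 an expected 0.5 × 201.25 + 0.5 × 31 = 116.125, so partner 2 offers 116.125, keeping 243.875.

243.88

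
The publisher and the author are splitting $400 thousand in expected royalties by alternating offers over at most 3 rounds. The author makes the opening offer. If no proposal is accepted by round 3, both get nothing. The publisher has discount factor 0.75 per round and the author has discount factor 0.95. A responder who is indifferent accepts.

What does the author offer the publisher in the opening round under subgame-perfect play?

15

Round 3 (the author proposes): rejection yields 0 for the publisher; the author offers 0 and keeps 400.
Round 2 (the publisher proposes): the author can get 400 next round, worth 0.95 × 400 = 380 now; the publisher offers that and keeps 20.
Round 1 (the author proposes): the publisher can get 20 next round, worth 0.75 × 20 = 15 now; the author offers that and keeps 385.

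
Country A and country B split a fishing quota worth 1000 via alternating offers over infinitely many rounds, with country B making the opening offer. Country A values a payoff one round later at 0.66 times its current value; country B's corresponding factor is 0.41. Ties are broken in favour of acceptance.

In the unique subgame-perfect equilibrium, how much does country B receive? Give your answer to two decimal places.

466.14

In a stationary SPE each proposer offers the other exactly their discounted continuation value.
If country B keeps x when proposing and country A keeps y when proposing, then x = 1000 − 0.66y and y = 1000 − 0.41x.
Solving: x = 1000(1 − 0.66) / (1 − 0.41·0.66) = 340 / 0.7294 ≈ 466.1366.
Country A gets 1000 − 466.1366 ≈ 533.8634.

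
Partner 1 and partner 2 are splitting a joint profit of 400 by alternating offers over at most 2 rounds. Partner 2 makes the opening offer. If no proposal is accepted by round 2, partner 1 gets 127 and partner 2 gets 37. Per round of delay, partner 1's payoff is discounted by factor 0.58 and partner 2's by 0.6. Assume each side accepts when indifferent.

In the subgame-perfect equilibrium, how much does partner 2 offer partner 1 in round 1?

210.54

Work backward from the last round.
Round 2 (partner 1 proposes): partner 2 gets 37 if talks fail, so partner 1 offers 37 and keeps 363.
Round 1 (partner 2 proposes): partner 1 can get 363 next round, worth 0.58 × 363 = 210.54 now. Partner 2 offers 210.54 and keeps 400 − 210.54 = 189.46.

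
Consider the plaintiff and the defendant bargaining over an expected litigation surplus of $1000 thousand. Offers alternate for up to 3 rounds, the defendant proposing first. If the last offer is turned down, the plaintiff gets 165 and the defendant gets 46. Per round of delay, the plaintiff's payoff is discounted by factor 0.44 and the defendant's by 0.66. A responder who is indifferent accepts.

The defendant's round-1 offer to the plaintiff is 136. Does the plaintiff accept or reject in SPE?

Work out the plaintiff's continuation value if the offer is rejected.
Round 3 (the defendant proposes): the plaintiff gets 165 if talks fail, so the defendant offers 165 and keeps 835.
Round 2 (the plaintiff proposes): the defendant can get 835 next round, worth 0.66 × 835 = 551.1 now; the plaintiff offers that and keeps 448.9.
So by rejecting in round 1, the plaintiff gets 448.9 next round, worth 0.44 × 448.9 = 197.516 now.
Offer 136 < 197.516, so the plaintiff rejects.

Reject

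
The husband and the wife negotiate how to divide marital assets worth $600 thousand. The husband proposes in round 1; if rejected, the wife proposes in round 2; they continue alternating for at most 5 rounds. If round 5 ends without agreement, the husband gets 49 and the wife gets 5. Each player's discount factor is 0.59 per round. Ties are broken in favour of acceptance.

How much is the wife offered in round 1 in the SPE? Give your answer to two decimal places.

196.27

Round 5 (the husband proposes): the wife gets 5 if talks fail, so the husband offers 5 and keeps 595.
Round 4 (the wife proposes): the husband can get 595 next round, worth 0.59 × 595 = 351.05 now. The wife offers 351.05 and keeps 600 − 351.05 = 248.95.
Round 3 (the husband proposes): the wife can get 248.95 next round, worth 0.59 × 248.95 = 146.8805 now. The husband offers 146.8805 and keeps 600 − 146.8805 = 453.1195.
Round 2 (the wife proposes): the husband can get 453.1195 next round, worth 0.59 × 453.1195 = 267.340505 now, so the wife offers 267.340505, keeping 332.659495.
Round 1 (the husband proposes): the wife can get 332.659495 next round, worth 0.59 × 332.659495 = 196.26910205 now, so the husband offers 196.26910205, keeping 403.73089795.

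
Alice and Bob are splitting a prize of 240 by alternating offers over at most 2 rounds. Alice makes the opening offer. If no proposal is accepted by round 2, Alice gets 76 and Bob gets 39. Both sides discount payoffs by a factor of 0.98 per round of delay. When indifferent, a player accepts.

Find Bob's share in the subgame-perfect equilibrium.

160.72

Solve by backward induction from round 2.
Round 2 (Bob proposes): Alice gets 76 if talks fail, so Bob offers 76 and keeps 164.
Round 1 (Alice proposes): Bob can get 164 next round, worth 0.98 × 164 = 160.72 now; Alice offers that and keeps 79.28.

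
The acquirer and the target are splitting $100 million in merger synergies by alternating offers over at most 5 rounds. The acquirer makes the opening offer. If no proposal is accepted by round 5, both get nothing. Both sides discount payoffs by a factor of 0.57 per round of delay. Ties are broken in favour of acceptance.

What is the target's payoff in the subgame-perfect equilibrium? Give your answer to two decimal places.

Solve by backward induction from round 5.
Round 5 (the acquirer proposes): rejection yields 0 for the target; the acquirer offers 0 and keeps 100.
Round 4 (the target proposes): the acquirer can get 100 next round, worth 0.57 × 100 = 57 now, so the target offers 57, keeping 43.
Round 3 (the acquirer proposes): the target can get 43 next round, worth 0.57 × 43 = 24.51 now; the acquirer offers that and keeps 75.49.
Round 2 (the target proposes): the acquirer can get 75.49 next round, worth 0.57 × 75.49 = 43.0293 now, so the target offers 43.0293, keeping 56.9707.
Round 1 (the acquirer proposes): the target can get 56.9707 next round, worth 0.57 × 56.9707 = 32.473299 now. The acquirer offers 32.473299 and keeps 100 − 32.473299 = 67.526701.

32.47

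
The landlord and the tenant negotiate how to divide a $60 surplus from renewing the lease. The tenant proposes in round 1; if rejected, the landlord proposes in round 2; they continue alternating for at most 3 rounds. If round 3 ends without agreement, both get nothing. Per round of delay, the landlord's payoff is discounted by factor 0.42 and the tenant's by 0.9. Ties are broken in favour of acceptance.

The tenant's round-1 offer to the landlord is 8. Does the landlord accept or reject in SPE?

Accept

Round 3 (the tenant proposes): the landlord will accept anything ≥ 0, so the tenant offers 0 and keeps 60.
Round 2 (the landlord proposes): the tenant can get 60 next round, worth 0.9 × 60 = 54 now. The landlord offers 54 and keeps 60 − 54 = 6.
So by rejecting in round 1, the landlord gets 6 next round, worth 0.42 × 6 = 2.52 now.
Offer 8 ≥ 2.52, so the landlord accepts.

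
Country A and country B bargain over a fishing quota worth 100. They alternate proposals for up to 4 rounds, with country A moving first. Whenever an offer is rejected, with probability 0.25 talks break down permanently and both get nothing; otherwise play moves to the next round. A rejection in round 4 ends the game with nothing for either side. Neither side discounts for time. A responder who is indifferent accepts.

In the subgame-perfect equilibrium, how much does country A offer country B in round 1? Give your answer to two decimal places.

By backward induction:
Round 4 (country B proposes): rejection yields 0 for country A; country B offers 0 and keeps 100.
Round 3 (country A proposes): rejecting gives country B an expected 0.75 × 100 = 75; country A offers that and keeps 25.
Round 2 (country B proposes): rejecting gives country A an expected 0.75 × 25 = 18.75. Country B offers 18.75 and keeps 100 − 18.75 = 81.25.
Round 1 (country A proposes): rejecting gives country B an expected 0.75 × 81.25 = 60.9375; country A offers that and keeps 39.0625.

60.94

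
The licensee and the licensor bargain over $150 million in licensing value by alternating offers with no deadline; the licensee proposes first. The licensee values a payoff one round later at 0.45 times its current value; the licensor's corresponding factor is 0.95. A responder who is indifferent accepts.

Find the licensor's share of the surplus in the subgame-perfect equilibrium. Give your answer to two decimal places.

136.90

Let x be the licensee's share when the licensee proposes and y be the licensor's share when the licensor proposes.
The licensor accepts iff offered ≥ 0.95·y, so x = 150 − 0.95y. Symmetrically y = 150 − 0.45x.
Substituting: x = 150 − 0.95(150 − 0.45x), giving x(1 − 0.45·0.95) = 150(1 − 0.95).
So x = 150 × 0.05 / 0.5725 ≈ 13.1004, and the licensor receives 150 − x ≈ 136.8996.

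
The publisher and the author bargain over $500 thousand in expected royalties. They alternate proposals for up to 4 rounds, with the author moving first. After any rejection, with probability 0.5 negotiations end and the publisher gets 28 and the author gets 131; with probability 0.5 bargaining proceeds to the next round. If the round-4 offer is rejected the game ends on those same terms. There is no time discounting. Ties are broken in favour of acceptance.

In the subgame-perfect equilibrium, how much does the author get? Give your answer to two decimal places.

Round 4 (the publisher proposes): the author gets 131 if talks fail, so the publisher offers 131 and keeps 369.
Round 3 (the author proposes): rejecting gives the publisher an expected 0.5 × 369 + 0.5 × 28 = 198.5, so the author offers 198.5, keeping 301.5.
Round 2 (the publisher proposes): rejecting gives the author an expected 0.5 × 301.5 + 0.5 × 131 = 216.25, so the publisher offers 216.25, keeping 283.75.
Round 1 (the author proposes): rejecting gives the publisher an expected 0.5 × 283.75 + 0.5 × 28 = 155.875. The author offers 155.875 and keeps 500 − 155.875 = 344.125.

344.13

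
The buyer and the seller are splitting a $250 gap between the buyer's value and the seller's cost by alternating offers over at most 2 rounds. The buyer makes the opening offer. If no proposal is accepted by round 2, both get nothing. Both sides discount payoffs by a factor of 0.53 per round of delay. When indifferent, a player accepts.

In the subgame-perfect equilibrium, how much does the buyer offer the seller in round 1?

132.5

By backward induction:
Round 2 (the seller proposes): the buyer will accept anything ≥ 0, so the seller offers 0 and keeps 250.
Round 1 (the buyer proposes): the seller can get 250 next round, worth 0.53 × 250 = 132.5 now; the buyer offers that and keeps 117.5.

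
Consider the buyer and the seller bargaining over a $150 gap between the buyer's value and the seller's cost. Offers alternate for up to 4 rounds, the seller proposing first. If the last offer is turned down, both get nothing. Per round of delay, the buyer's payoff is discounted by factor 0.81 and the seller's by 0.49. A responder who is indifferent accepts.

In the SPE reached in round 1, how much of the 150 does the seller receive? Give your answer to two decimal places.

39.81

Work backward from the last round.
Round 4 (the buyer proposes): the seller will accept anything ≥ 0, so the buyer offers 0 and keeps 150.
Round 3 (the seller proposes): the buyer can get 150 next round, worth 0.81 × 150 = 121.5 now. The seller offers 121.5 and keeps 150 − 121.5 = 28.5.
Round 2 (the buyer proposes): the seller can get 28.5 next round, worth 0.49 × 28.5 = 13.965 now, so the buyer offers 13.965, keeping 136.035.
Round 1 (the seller proposes): the buyer can get 136.035 next round, worth 0.81 × 136.035 = 110.18835 now; the seller offers that and keeps 39.81165.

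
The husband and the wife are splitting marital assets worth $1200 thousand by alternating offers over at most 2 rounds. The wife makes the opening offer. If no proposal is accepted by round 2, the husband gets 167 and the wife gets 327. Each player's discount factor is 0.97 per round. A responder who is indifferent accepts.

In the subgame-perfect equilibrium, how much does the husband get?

Work backward from the last round.
Round 2 (the husband proposes): the wife gets 327 if talks fail, so the husband offers 327 and keeps 873.
Round 1 (the wife proposes): the husband can get 873 next round, worth 0.97 × 873 = 846.81 now, so the wife offers 846.81, keeping 353.19.

846.81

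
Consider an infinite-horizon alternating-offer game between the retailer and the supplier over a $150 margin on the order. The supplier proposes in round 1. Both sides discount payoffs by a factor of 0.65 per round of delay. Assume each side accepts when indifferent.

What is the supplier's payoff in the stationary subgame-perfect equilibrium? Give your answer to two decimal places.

When the supplier proposes, the retailer accepts any offer worth at least 0.65 times what the retailer would get by proposing next round; and vice versa.
This gives x = 150 − 0.65y and y = 150 − 0.65x, where x and y are each side's share when it proposes.
Hence (1 − 0.65·0.65)x = 150(1 − 0.65), i.e. 0.5775·x = 52.5.
x ≈ 90.9091; the retailer's share is 150 − x ≈ 59.0909.

90.91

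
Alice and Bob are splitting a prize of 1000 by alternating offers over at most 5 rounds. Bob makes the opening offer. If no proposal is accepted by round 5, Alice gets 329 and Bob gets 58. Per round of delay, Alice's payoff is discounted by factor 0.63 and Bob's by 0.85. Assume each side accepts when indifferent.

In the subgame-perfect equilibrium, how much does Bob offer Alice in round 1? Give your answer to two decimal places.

Round 5 (Bob proposes): Alice gets 329 if talks fail, so Bob offers 329 and keeps 671.
Round 4 (Alice proposes): Bob can get 671 next round, worth 0.85 × 671 = 570.35 now; Alice offers that and keeps 429.65.
Round 3 (Bob proposes): Alice can get 429.65 next round, worth 0.63 × 429.65 = 270.6795 now, so Bob offers 270.6795, keeping 729.3205.
Round 2 (Alice proposes): Bob can get 729.3205 next round, worth 0.85 × 729.3205 = 619.922425 now, so Alice offers 619.922425, keeping 380.077575.
Round 1 (Bob proposes): Alice can get 380.077575 next round, worth 0.63 × 380.077575 = 239.44887225 now, so Bob offers 239.44887225, keeping 760.55112775.

239.45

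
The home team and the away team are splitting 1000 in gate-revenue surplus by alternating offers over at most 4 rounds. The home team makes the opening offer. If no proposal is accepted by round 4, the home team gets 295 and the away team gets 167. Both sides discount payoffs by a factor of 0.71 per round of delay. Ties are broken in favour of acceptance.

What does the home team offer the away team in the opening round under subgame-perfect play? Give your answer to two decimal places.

Round 4 (the away team proposes): the home team gets 295 if talks fail, so the away team offers 295 and keeps 705.
Round 3 (the home team proposes): the away team can get 705 next round, worth 0.71 × 705 = 500.55 now; the home team offers that and keeps 499.45.
Round 2 (the away team proposes): the home team can get 499.45 next round, worth 0.71 × 499.45 = 354.6095 now. The away team offers 354.6095 and keeps 1000 − 354.6095 = 645.3905.
Round 1 (the home team proposes): the away team can get 645.3905 next round, worth 0.71 × 645.3905 = 458.227255 now, so the home team offers 458.227255, keeping 541.772745.

458.23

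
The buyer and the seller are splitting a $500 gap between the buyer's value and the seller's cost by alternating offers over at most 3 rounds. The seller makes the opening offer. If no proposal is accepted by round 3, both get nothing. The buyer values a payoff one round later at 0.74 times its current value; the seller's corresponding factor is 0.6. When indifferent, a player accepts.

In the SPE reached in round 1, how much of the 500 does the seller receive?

352

Work backward from the last round.
Round 3 (the seller proposes): the buyer will accept anything ≥ 0, so the seller offers 0 and keeps 500.
Round 2 (the buyer proposes): the seller can get 500 next round, worth 0.6 × 500 = 300 now. The buyer offers 300 and keeps 500 − 300 = 200.
Round 1 (the seller proposes): the buyer can get 200 next round, worth 0.74 × 200 = 148 now, so the seller offers 148, keeping 352.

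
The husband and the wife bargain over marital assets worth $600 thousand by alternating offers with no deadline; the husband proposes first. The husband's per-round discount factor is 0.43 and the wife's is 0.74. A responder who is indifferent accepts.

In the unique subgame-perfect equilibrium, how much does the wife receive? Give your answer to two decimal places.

371.19

When the husband proposes, the wife accepts any offer worth at least 0.74 times what the wife would get by proposing next round; and vice versa.
This gives x = 600 − 0.74y and y = 600 − 0.43x, where x and y are each side's share when it proposes.
Hence (1 − 0.74·0.43)x = 600(1 − 0.74), i.e. 0.6818·x = 156.
x ≈ 228.8061; the wife's share is 600 − x ≈ 371.1939.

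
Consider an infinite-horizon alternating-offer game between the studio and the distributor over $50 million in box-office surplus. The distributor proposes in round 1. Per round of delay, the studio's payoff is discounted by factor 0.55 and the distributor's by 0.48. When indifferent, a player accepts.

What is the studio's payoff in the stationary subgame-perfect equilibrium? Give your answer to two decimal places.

19.43

In a stationary SPE each proposer offers the other exactly their discounted continuation value.
If the distributor keeps x when proposing and the studio keeps y when proposing, then x = 50 − 0.55y and y = 50 − 0.48x.
Solving: x = 50(1 − 0.55) / (1 − 0.48·0.55) = 22.5 / 0.736 ≈ 30.5707.
The studio gets 50 − 30.5707 ≈ 19.4293.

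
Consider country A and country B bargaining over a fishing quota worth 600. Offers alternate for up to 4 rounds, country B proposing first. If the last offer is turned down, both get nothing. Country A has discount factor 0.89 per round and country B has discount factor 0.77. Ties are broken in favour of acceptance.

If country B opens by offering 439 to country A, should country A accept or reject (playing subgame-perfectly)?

Round 4 (country A proposes): rejection yields 0 for country B; country A offers 0 and keeps 600.
Round 3 (country B proposes): country A can get 600 next round, worth 0.89 × 600 = 534 now. Country B offers 534 and keeps 600 − 534 = 66.
Round 2 (country A proposes): country B can get 66 next round, worth 0.77 × 66 = 50.82 now. Country A offers 50.82 and keeps 600 − 50.82 = 549.18.
So by rejecting in round 1, country A gets 549.18 next round, worth 0.89 × 549.18 = 488.7702 now.
Offer 439 < 488.7702, so country A rejects.

Reject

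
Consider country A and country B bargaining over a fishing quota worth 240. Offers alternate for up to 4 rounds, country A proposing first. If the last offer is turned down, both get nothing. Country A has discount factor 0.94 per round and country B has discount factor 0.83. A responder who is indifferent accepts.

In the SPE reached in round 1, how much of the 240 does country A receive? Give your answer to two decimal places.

Round 4 (country B proposes): rejection yields 0 for country A; country B offers 0 and keeps 240.
Round 3 (country A proposes): country B can get 240 next round, worth 0.83 × 240 = 199.2 now; country A offers that and keeps 40.8.
Round 2 (country B proposes): country A can get 40.8 next round, worth 0.94 × 40.8 = 38.352 now. Country B offers 38.352 and keeps 240 − 38.352 = 201.648.
Round 1 (country A proposes): country B can get 201.648 next round, worth 0.83 × 201.648 = 167.36784 now, so country A offers 167.36784, keeping 72.63216.

72.63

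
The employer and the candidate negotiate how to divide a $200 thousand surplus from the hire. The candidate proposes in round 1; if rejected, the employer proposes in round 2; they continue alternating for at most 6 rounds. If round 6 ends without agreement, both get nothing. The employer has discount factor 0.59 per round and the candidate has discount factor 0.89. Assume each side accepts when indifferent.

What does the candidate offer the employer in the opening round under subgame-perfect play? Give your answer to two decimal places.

Round 6 (the employer proposes): the candidate will accept anything ≥ 0, so the employer offers 0 and keeps 200.
Round 5 (the candidate proposes): the employer can get 200 next round, worth 0.59 × 200 = 118 now. The candidate offers 118 and keeps 200 − 118 = 82.
Round 4 (the employer proposes): the candidate can get 82 next round, worth 0.89 × 82 = 72.98 now. The employer offers 72.98 and keeps 200 − 72.98 = 127.02.
Round 3 (the candidate proposes): the employer can get 127.02 next round, worth 0.59 × 127.02 = 74.9418 now. The candidate offers 74.9418 and keeps 200 − 74.9418 = 125.0582.
Round 2 (the employer proposes): the candidate can get 125.0582 next round, worth 0.89 × 125.0582 = 111.301798 now; the employer offers that and keeps 88.698202.
Round 1 (the candidate proposes): the employer can get 88.698202 next round, worth 0.59 × 88.698202 = 52.33193918 now, so the candidate offers 52.33193918, keeping 147.66806082.

52.33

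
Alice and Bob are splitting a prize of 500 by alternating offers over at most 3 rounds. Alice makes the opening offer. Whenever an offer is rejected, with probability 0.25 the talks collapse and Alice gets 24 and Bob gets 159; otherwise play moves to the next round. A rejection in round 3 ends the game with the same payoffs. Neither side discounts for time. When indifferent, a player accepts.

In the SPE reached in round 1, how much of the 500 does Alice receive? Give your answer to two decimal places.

281.56

Round 3 (Alice proposes): Bob gets 159 if talks fail, so Alice offers 159 and keeps 341.
Round 2 (Bob proposes): rejecting gives Alice an expected 0.75 × 341 + 0.25 × 24 = 261.75, so Bob offers 261.75, keeping 238.25.
Round 1 (Alice proposes): rejecting gives Bob an expected 0.75 × 238.25 + 0.25 × 159 = 218.4375; Alice offers that and keeps 281.5625.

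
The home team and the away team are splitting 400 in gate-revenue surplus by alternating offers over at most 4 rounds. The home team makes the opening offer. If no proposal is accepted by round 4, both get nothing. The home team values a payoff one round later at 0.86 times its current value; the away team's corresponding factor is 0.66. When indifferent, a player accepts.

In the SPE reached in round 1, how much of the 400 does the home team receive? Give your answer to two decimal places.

213.19

Round 4 (the away team proposes): rejection yields 0 for the home team; the away team offers 0 and keeps 400.
Round 3 (the home team proposes): the away team can get 400 next round, worth 0.66 × 400 = 264 now. The home team offers 264 and keeps 400 − 264 = 136.
Round 2 (the away team proposes): the home team can get 136 next round, worth 0.86 × 136 = 116.96 now; the away team offers that and keeps 283.04.
Round 1 (the home team proposes): the away team can get 283.04 next round, worth 0.66 × 283.04 = 186.8064 now. The home team offers 186.8064 and keeps 400 − 186.8064 = 213.1936.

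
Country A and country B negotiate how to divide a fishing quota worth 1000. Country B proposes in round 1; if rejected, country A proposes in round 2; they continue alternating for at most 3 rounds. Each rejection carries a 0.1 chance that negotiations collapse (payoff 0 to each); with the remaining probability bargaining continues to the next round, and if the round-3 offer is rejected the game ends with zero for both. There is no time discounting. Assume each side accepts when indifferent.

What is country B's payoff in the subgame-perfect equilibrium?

910

By backward induction:
Round 3 (country B proposes): country A will accept anything ≥ 0, so country B offers 0 and keeps 1000.
Round 2 (country A proposes): rejecting gives country B an expected 0.9 × 1000 = 900. Country A offers 900 and keeps 1000 − 900 = 100.
Round 1 (country B proposes): rejecting gives country A an expected 0.9 × 100 = 90. Country B offers 90 and keeps 1000 − 90 = 910.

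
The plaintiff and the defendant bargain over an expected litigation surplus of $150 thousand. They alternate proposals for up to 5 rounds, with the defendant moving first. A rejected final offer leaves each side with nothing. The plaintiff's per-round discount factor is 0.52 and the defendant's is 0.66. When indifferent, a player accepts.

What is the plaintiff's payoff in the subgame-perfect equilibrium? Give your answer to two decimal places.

Round 5 (the defendant proposes): the plaintiff will accept anything ≥ 0, so the defendant offers 0 and keeps 150.
Round 4 (the plaintiff proposes): the defendant can get 150 next round, worth 0.66 × 150 = 99 now; the plaintiff offers that and keeps 51.
Round 3 (the defendant proposes): the plaintiff can get 51 next round, worth 0.52 × 51 = 26.52 now; the defendant offers that and keeps 123.48.
Round 2 (the plaintiff proposes): the defendant can get 123.48 next round, worth 0.66 × 123.48 = 81.4968 now; the plaintiff offers that and keeps 68.5032.
Round 1 (the defendant proposes): the plaintiff can get 68.5032 next round, worth 0.52 × 68.5032 = 35.621664 now. The defendant offers 35.621664 and keeps 150 − 35.621664 = 114.378336.

35.62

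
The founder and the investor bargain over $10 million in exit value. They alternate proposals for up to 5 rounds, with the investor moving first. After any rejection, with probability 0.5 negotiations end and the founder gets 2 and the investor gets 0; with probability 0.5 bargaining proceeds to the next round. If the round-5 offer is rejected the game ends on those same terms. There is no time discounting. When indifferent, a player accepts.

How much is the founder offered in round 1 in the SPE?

4.5

By backward induction:
Round 5 (the investor proposes): the founder gets 2 if talks fail, so the investor offers 2 and keeps 8.
Round 4 (the founder proposes): rejecting gives the investor an expected 0.5 × 8 = 4, so the founder offers 4, keeping 6.
Round 3 (the investor proposes): rejecting gives the founder an expected 0.5 × 6 + 0.5 × 2 = 4. The investor offers 4 and keeps 10 − 4 = 6.
Round 2 (the founder proposes): rejecting gives the investor an expected 0.5 × 6 = 3. The founder offers 3 and keeps 10 − 3 = 7.
Round 1 (the investor proposes): rejecting gives the founder an expected 0.5 × 7 + 0.5 × 2 = 4.5, so the investor offers 4.5, keeping 5.5.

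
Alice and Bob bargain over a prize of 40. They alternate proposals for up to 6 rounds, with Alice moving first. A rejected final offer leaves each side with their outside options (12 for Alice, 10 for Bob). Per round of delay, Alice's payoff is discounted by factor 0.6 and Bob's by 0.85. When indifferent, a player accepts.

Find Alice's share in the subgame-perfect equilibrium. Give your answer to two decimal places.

Round 6 (Bob proposes): Alice gets 12 if talks fail, so Bob offers 12 and keeps 28.
Round 5 (Alice proposes): Bob can get 28 next round, worth 0.85 × 28 = 23.8 now, so Alice offers 23.8, keeping 16.2.
Round 4 (Bob proposes): Alice can get 16.2 next round, worth 0.6 × 16.2 = 9.72 now; Bob offers that and keeps 30.28.
Round 3 (Alice proposes): Bob can get 30.28 next round, worth 0.85 × 30.28 = 25.738 now, so Alice offers 25.738, keeping 14.262.
Round 2 (Bob proposes): Alice can get 14.262 next round, worth 0.6 × 14.262 = 8.5572 now, so Bob offers 8.5572, keeping 31.4428.
Round 1 (Alice proposes): Bob can get 31.4428 next round, worth 0.85 × 31.4428 = 26.72638 now, so Alice offers 26.72638, keeping 13.27362.

13.27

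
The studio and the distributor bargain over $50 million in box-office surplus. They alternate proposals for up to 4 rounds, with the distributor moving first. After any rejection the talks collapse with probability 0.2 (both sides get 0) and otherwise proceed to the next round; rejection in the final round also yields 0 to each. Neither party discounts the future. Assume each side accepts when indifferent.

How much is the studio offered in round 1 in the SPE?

Round 4 (the studio proposes): the distributor will accept anything ≥ 0, so the studio offers 0 and keeps 50.
Round 3 (the distributor proposes): rejecting gives the studio an expected 0.8 × 50 = 40; the distributor offers that and keeps 10.
Round 2 (the studio proposes): rejecting gives the distributor an expected 0.8 × 10 = 8, so the studio offers 8, keeping 42.
Round 1 (the distributor proposes): rejecting gives the studio an expected 0.8 × 42 = 33.6, so the distributor offers 33.6, keeping 16.4.

33.6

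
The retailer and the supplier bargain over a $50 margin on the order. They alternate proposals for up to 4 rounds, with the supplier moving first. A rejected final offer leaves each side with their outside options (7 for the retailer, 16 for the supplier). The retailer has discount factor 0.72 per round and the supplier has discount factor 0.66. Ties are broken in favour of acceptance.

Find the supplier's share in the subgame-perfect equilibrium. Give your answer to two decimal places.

Solve by backward induction from round 4.
Round 4 (the retailer proposes): the supplier gets 16 if talks fail, so the retailer offers 16 and keeps 34.
Round 3 (the supplier proposes): the retailer can get 34 next round, worth 0.72 × 34 = 24.48 now; the supplier offers that and keeps 25.52.
Round 2 (the retailer proposes): the supplier can get 25.52 next round, worth 0.66 × 25.52 = 16.8432 now. The retailer offers 16.8432 and keeps 50 − 16.8432 = 33.1568.
Round 1 (the supplier proposes): the retailer can get 33.1568 next round, worth 0.72 × 33.1568 = 23.872896 now. The supplier offers 23.872896 and keeps 50 − 23.872896 = 26.127104.

26.13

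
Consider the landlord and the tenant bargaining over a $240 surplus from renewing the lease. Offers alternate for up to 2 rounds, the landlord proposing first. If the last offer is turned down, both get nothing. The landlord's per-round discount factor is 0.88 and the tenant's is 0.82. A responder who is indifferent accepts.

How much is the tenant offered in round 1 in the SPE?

196.8

Round 2 (the tenant proposes): rejection yields 0 for the landlord; the tenant offers 0 and keeps 240.
Round 1 (the landlord proposes): the tenant can get 240 next round, worth 0.82 × 240 = 196.8 now. The landlord offers 196.8 and keeps 240 − 196.8 = 43.2.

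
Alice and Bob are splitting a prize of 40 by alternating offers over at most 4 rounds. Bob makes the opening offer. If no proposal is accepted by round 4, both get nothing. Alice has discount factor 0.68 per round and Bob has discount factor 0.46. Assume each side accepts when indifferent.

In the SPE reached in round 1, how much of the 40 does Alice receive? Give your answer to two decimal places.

23.20

Round 4 (Alice proposes): rejection yields 0 for Bob; Alice offers 0 and keeps 40.
Round 3 (Bob proposes): Alice can get 40 next round, worth 0.68 × 40 = 27.2 now. Bob offers 27.2 and keeps 40 − 27.2 = 12.8.
Round 2 (Alice proposes): Bob can get 12.8 next round, worth 0.46 × 12.8 = 5.888 now; Alice offers that and keeps 34.112.
Round 1 (Bob proposes): Alice can get 34.112 next round, worth 0.68 × 34.112 = 23.19616 now, so Bob offers 23.19616, keeping 16.80384.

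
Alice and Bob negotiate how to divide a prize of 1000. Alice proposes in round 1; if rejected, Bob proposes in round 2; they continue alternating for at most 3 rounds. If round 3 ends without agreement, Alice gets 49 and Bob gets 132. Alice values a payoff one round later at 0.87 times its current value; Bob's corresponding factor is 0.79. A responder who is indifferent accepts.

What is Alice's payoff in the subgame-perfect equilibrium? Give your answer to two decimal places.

806.58

Round 3 (Alice proposes): Bob gets 132 if talks fail, so Alice offers 132 and keeps 868.
Round 2 (Bob proposes): Alice can get 868 next round, worth 0.87 × 868 = 755.16 now; Bob offers that and keeps 244.84.
Round 1 (Alice proposes): Bob can get 244.84 next round, worth 0.79 × 244.84 = 193.4236 now; Alice offers that and keeps 806.5764.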